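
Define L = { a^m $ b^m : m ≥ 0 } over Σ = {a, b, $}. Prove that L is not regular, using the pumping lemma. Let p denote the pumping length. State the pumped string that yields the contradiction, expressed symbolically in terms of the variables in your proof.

Assume L is regular. Let p be the pumping length given by the pumping lemma.
Take w = a^p $ b^p ∈ L with |w| = 2p+1 ≥ p.
Write w = xyz as guaranteed by the lemma, with |xy| ≤ p and y is nonempty.
Because |xy| ≤ p and w begins with p copies of a, we have y = a^k with 1 ≤ k ≤ p.
Pump with i = 2: xy^2z = a^{p+k} $ b^p, which would require p+k = p. But k ≥ 1, so xy^2z ∉ L.
This is a contradiction; hence L is not regular.

a^{p+k} $ b^p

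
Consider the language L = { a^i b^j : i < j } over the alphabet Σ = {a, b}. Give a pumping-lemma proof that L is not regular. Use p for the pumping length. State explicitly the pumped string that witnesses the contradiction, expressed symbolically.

Assume L is regular. Let p be the pumping length given by the pumping lemma.
Choose w = a^p b^{p+1} ∈ L, with |w| = 2p+1 ≥ p.
The pumping lemma gives a decomposition w = xyz where |xy| ≤ p and y is nonempty.
Since the first p symbols of w are all a's and |xy| ≤ p, y lies entirely in the leading a-block: y = a^k for some k with 1 ≤ k ≤ p.
Consider xy^2z = a^{p+k} b^{p+1}. Since k ≥ 1, the a-count p+k is at least p+1, so i < j fails; thus xy^2z ∉ L.
Contradiction. Therefore L is not regular.

a^{p+k} b^{p+1}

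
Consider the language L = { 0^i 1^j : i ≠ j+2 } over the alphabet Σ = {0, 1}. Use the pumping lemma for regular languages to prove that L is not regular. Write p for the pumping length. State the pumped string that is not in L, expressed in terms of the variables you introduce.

0^{p+p!} 1^{p+p!-2}

Toward a contradiction, assume L is regular with pumping length p.
Choose w = 0^p 1^{p+p!-2}. Since p ≠ (p+p!-2)+2 = p+p!, w ∈ L; and |w| ≥ p.
The pumping lemma gives a decomposition w = xyz where |xy| ≤ p and |y| > 0.
Because |xy| ≤ p and w begins with p copies of 0, we have y = 0^k with 1 ≤ k ≤ p.
Since 1 ≤ k ≤ p, k divides p!; set t = 1 + p!/k. Then xy^t z has p + (p!/k)·k = p + p! copies of 0. Now the 0-count is p+p! and (1-count)+2 = (p+p!-2)+2 = p+p!, so i ≠ j+2 fails. So xy^t z = 0^{p+p!} 1^{p+p!-2} ∉ L.
This contradicts the pumping lemma, so L is not regular.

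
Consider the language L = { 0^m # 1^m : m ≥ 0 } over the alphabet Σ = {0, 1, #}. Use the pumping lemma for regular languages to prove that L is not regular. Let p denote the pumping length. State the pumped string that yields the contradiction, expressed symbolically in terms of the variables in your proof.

Assume L is regular; let p be its pumping constant.
Take w = 0^p # 1^p ∈ L with |w| = 2p+1 ≥ p.
Write w = xyz as guaranteed by the lemma, with |xy| ≤ p and |y| ≥ 1.
Since the first p symbols of w are all 0's and |xy| ≤ p, y lies entirely in the leading 0-block: y = 0^k for some k with 1 ≤ k ≤ p.
Pump with i = 2: xy^2z = 0^{p+k} # 1^p, which would require p+k = p. But k ≥ 1, so xy^2z ∉ L.
This contradicts the pumping lemma, so L is not regular.

0^{p+k} # 1^p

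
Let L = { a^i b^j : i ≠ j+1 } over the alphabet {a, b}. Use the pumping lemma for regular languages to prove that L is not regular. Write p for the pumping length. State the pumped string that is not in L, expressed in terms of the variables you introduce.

a^{p+p!} b^{p+p!-1}

Toward a contradiction, assume L is regular with pumping length p.
Choose w = a^p b^{p+p!-1}. Since p ≠ (p+p!-1)+1 = p+p!, w ∈ L; and |w| ≥ p.
The pumping lemma gives a decomposition w = xyz where |xy| ≤ p and |y| > 0.
Because |xy| ≤ p and w begins with p copies of a, we have y = a^k with 1 ≤ k ≤ p.
Since 1 ≤ k ≤ p, k divides p!; set t = 1 + p!/k. Then xy^t z has p + (p!/k)·k = p + p! copies of a. Now the a-count is p+p! and (b-count)+1 = (p+p!-1)+1 = p+p!, so i ≠ j+1 fails. So xy^t z = a^{p+p!} b^{p+p!-1} ∉ L.
Contradiction. Therefore L is not regular.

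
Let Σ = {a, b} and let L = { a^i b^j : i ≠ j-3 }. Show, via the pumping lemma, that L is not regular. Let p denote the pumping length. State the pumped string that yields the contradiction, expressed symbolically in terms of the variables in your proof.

a^{p+p!} b^{p+p!+3}

Suppose for contradiction that L is regular, and let p be the pumping length.
Choose w = a^p b^{p+p!+3}. Since p ≠ (p+p!+3)-3 = p+p!, w ∈ L; and |w| ≥ p.
The pumping lemma gives a decomposition w = xyz where |xy| ≤ p and |y| ≥ 1.
The first p characters of w are a's, so xy (and hence y) consists only of a's. Write y = a^k, 1 ≤ k ≤ p.
Since 1 ≤ k ≤ p, k divides p!; set t = 1 + p!/k. Then xy^t z has p + (p!/k)·k = p + p! copies of a. Now the a-count is p+p! and (b-count)-3 = (p+p!+3)-3 = p+p!, so i ≠ j-3 fails. So xy^t z = a^{p+p!} b^{p+p!+3} ∉ L.
Contradiction. Therefore L is not regular.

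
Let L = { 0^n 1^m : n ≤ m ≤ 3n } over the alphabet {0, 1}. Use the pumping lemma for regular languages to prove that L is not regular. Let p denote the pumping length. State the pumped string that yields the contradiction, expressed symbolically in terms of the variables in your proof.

0^{p+k} 1^p

Assume L is regular; let p be its pumping constant.
Take w = 0^p 1^p ∈ L (since p ≤ p ≤ 3p), with |w| = 2p ≥ p.
The pumping lemma gives a decomposition w = xyz where |xy| ≤ p and |y| > 0.
Because |xy| ≤ p and w begins with p copies of 0, we have y = 0^k with 1 ≤ k ≤ p.
Pump with i = 2: xy^2z = 0^{p+k} 1^p. Now n = p+k > p = m, so the condition n ≤ m fails. Thus xy^2z ∉ L.
This is a contradiction; hence L is not regular.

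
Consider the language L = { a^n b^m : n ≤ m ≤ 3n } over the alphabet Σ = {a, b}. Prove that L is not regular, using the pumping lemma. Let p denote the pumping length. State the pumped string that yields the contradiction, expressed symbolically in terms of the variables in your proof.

Assume L is regular. Let p be the pumping length given by the pumping lemma.
Take w = a^p b^p ∈ L (since p ≤ p ≤ 3p), with |w| = 2p ≥ p.
The pumping lemma gives a decomposition w = xyz where |xy| ≤ p and |y| > 0.
Since the first p symbols of w are all a's and |xy| ≤ p, y lies entirely in the leading a-block: y = a^k for some k with 1 ≤ k ≤ p.
Pump with i = 2: xy^2z = a^{p+k} b^p. Now n = p+k > p = m, so the condition n ≤ m fails. Thus xy^2z ∉ L.
This contradicts the pumping lemma, so L is not regular.

a^{p+k} b^p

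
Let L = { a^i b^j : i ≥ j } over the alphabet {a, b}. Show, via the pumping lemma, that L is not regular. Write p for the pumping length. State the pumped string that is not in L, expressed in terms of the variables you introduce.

Toward a contradiction, assume L is regular with pumping length p.
Choose w = a^p b^p ∈ L, with |w| = 2p ≥ p.
By the pumping lemma, w = xyz with |xy| ≤ p and |y| ≥ 1.
The first p characters of w are a's, so xy (and hence y) consists only of a's. Write y = a^k, 1 ≤ k ≤ p.
Consider xy^0z = xz = a^{p-k} b^p. Since k ≥ 1, the a-count p-k is less than p, so i ≥ j fails; thus xz ∉ L.
This contradicts the pumping lemma, so L is not regular.

a^{p-k} b^p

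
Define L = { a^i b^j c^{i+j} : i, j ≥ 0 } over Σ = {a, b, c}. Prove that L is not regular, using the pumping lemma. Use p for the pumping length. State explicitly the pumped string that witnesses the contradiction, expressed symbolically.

Assume L is regular. Let p be the pumping length given by the pumping lemma.
Take w = a^p b^p c^{2p} ∈ L (with i=j=p, i+j=2p), |w| = 4p ≥ p.
The pumping lemma gives a decomposition w = xyz where |xy| ≤ p and |y| ≥ 1.
Since the first p symbols of w are all a's and |xy| ≤ p, y lies entirely in the leading a-block: y = a^k for some k with 1 ≤ k ≤ p.
Consider xy^2z = a^{p+k} b^p c^{2p}. Now the a- and b-counts sum to 2p+k, but the c-count is 2p ≠ 2p+k. So xy^2z ∉ L.
This contradicts the pumping lemma, so L is not regular.

a^{p+k} b^p c^{2p}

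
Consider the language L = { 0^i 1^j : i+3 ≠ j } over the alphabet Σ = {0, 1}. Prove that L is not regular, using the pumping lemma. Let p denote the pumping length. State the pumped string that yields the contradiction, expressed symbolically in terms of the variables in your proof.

0^{p+p!} 1^{p+p!+3}

Assume L is regular; let p be its pumping constant.
Choose w = 0^p 1^{p+p!+3}. Since p ≠ (p+p!+3)-3 = p+p!, w ∈ L; and |w| ≥ p.
Write w = xyz as guaranteed by the lemma, with |xy| ≤ p and |y| > 0.
The first p characters of w are 0's, so xy (and hence y) consists only of 0's. Write y = 0^k, 1 ≤ k ≤ p.
Since 1 ≤ k ≤ p, k divides p!; set t = 1 + p!/k. Then xy^t z has p + (p!/k)·k = p + p! copies of 0. Now the 0-count is p+p! and (1-count)-3 = (p+p!+3)-3 = p+p!, so i+3 ≠ j fails. So xy^t z = 0^{p+p!} 1^{p+p!+3} ∉ L.
This is a contradiction; hence L is not regular.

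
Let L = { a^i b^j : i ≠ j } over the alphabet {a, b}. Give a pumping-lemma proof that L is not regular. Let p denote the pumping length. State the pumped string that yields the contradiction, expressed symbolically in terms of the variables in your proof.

Assume L is regular. Let p be the pumping length given by the pumping lemma.
Choose w = a^p b^{p+p!}. Since p ≠ p+p!, w ∈ L; and |w| ≥ p.
Write w = xyz as guaranteed by the lemma, with |xy| ≤ p and y is nonempty.
Because |xy| ≤ p and w begins with p copies of a, we have y = a^k with 1 ≤ k ≤ p.
Since 1 ≤ k ≤ p, k divides p!; set t = 1 + p!/k. Then xy^t z has p + (p!/k)·k = p + p! copies of a. Now the a-count equals the b-count, so i ≠ j fails. So xy^t z = a^{p+p!} b^{p+p!} ∉ L.
This is a contradiction; hence L is not regular.

a^{p+p!} b^{p+p!}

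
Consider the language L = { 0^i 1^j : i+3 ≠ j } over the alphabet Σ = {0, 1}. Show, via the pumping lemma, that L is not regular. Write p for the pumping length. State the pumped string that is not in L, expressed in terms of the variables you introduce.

0^{p+p!} 1^{p+p!+3}

Assume L is regular; let p be its pumping constant.
Choose w = 0^p 1^{p+p!+3}. Since p ≠ (p+p!+3)-3 = p+p!, w ∈ L; and |w| ≥ p.
By the pumping lemma, w = xyz with |xy| ≤ p and |y| ≥ 1.
Since the first p symbols of w are all 0's and |xy| ≤ p, y lies entirely in the leading 0-block: y = 0^k for some k with 1 ≤ k ≤ p.
Since 1 ≤ k ≤ p, k divides p!; set t = 1 + p!/k. Then xy^t z has p + (p!/k)·k = p + p! copies of 0. Now the 0-count is p+p! and (1-count)-3 = (p+p!+3)-3 = p+p!, so i+3 ≠ j fails. So xy^t z = 0^{p+p!} 1^{p+p!+3} ∉ L.
Contradiction. Therefore L is not regular.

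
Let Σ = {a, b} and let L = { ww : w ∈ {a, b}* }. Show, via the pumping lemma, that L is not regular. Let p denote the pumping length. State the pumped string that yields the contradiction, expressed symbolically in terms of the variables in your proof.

Toward a contradiction, assume L is regular with pumping length p.
Take w = a^p b^p a^p b^p = uu where u = a^pb^p; then w ∈ L and |w| = 4p ≥ p.
Write w = xyz as guaranteed by the lemma, with |xy| ≤ p and |y| > 0.
The first p characters of w are a's, so xy (and hence y) consists only of a's. Write y = a^k, 1 ≤ k ≤ p.
Pump with i = 2: xy^2z = a^{p+k} b^p a^p b^p, of length 4p+k. Suppose this equals vv. The string starts with a and ends with b, so v does too; thus the boundary between the two copies of v is a b→a transition. There is exactly one such transition, at position 2p+k, so |v| = 2p+k and |vv| = 4p+2k ≠ 4p+k since k ≥ 1. So xy^2z ∉ L.
This contradicts the pumping lemma, so L is not regular.

a^{p+k} b^p a^p b^p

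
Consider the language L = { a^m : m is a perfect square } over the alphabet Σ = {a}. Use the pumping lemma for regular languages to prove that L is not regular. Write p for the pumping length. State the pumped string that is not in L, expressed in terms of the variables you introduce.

Assume L is regular; let p be its pumping constant.
Take w = a^{p²} ∈ L with |w| = p² ≥ p.
Write w = xyz as guaranteed by the lemma, with |xy| ≤ p and |y| > 0.
Then y = a^k for some k with 1 ≤ k ≤ p.
Pump with i = 2: xy^2z = a^{p²+k}. Since 1 ≤ k ≤ p, p² < p²+k ≤ p²+p < (p+1)², so p²+k lies strictly between consecutive squares and is not a perfect square. So xy^2z ∉ L.
This contradicts the pumping lemma, so L is not regular.

a^{p²+k}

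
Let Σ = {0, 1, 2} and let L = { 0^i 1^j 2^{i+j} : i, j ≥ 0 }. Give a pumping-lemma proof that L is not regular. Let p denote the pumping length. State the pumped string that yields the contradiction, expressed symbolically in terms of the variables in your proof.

Assume L is regular. Let p be the pumping length given by the pumping lemma.
Take w = 0^p 1^p 2^{2p} ∈ L (with i=j=p, i+j=2p), |w| = 4p ≥ p.
By the pumping lemma, w = xyz with |xy| ≤ p and y is nonempty.
Because |xy| ≤ p and w begins with p copies of 0, we have y = 0^k with 1 ≤ k ≤ p.
Consider xy^2z = 0^{p+k} 1^p 2^{2p}. Now the 0- and 1-counts sum to 2p+k, but the 2-count is 2p ≠ 2p+k. So xy^2z ∉ L.
This contradicts the pumping lemma, so L is not regular.

0^{p+k} 1^p 2^{2p}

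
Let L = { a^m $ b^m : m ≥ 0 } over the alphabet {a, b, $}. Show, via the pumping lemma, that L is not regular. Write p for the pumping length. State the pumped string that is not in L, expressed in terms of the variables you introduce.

Assume L is regular; let p be its pumping constant.
Take w = a^p $ b^p ∈ L with |w| = 2p+1 ≥ p.
By the pumping lemma, w = xyz with |xy| ≤ p and y is nonempty.
Because |xy| ≤ p and w begins with p copies of a, we have y = a^k with 1 ≤ k ≤ p.
Pump with i = 2: xy^2z = a^{p+k} $ b^p, which would require p+k = p. But k ≥ 1, so xy^2z ∉ L.
This is a contradiction; hence L is not regular.

a^{p+k} $ b^p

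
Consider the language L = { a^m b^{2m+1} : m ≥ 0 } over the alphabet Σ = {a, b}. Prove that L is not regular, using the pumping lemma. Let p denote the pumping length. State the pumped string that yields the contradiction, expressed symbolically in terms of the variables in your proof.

Toward a contradiction, assume L is regular with pumping length p.
Take w = a^p b^{2p+1}. Then w ∈ L and |w| = 3p+1 ≥ p.
By the pumping lemma, w = xyz with |xy| ≤ p and y is nonempty.
Since the first p symbols of w are all a's and |xy| ≤ p, y lies entirely in the leading a-block: y = a^k for some k with 1 ≤ k ≤ p.
Pump with i = 2: xy^2z = a^{p+k} b^{2p+1}. For this to lie in L we would need 2p+1 = 2(p+k)+1, which forces k = 0. But k ≥ 1, so xy^2z ∉ L.
This is a contradiction; hence L is not regular.

a^{p+k} b^{2p+1}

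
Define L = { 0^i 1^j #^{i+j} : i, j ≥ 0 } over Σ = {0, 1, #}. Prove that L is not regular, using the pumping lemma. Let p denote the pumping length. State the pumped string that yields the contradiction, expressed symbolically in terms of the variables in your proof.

Assume L is regular. Let p be the pumping length given by the pumping lemma.
Take w = 0^p 1^p #^{2p} ∈ L (with i=j=p, i+j=2p), |w| = 4p ≥ p.
By the pumping lemma, w = xyz with |xy| ≤ p and y is nonempty.
Since the first p symbols of w are all 0's and |xy| ≤ p, y lies entirely in the leading 0-block: y = 0^k for some k with 1 ≤ k ≤ p.
Consider xy^2z = 0^{p+k} 1^p #^{2p}. Now the 0- and 1-counts sum to 2p+k, but the #-count is 2p ≠ 2p+k. So xy^2z ∉ L.
Contradiction. Therefore L is not regular.

0^{p+k} 1^p #^{2p}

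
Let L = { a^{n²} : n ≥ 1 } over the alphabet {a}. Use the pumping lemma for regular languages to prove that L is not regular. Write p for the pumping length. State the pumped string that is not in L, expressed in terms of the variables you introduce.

a^{p²+k}

Suppose for contradiction that L is regular, and let p be the pumping length.
Take w = a^{p²} ∈ L with |w| = p² ≥ p.
By the pumping lemma, w = xyz with |xy| ≤ p and |y| > 0.
Then y = a^k for some k with 1 ≤ k ≤ p.
Pump with i = 2: xy^2z = a^{p²+k}. Since 1 ≤ k ≤ p, p² < p²+k ≤ p²+p < (p+1)², so p²+k lies strictly between consecutive squares and is not a perfect square. So xy^2z ∉ L.
This contradicts the pumping lemma, so L is not regular.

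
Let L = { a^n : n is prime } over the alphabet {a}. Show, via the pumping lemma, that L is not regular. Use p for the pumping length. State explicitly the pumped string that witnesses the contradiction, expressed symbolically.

Assume L is regular. Let p be the pumping length given by the pumping lemma.
Let q be a prime with q ≥ p+2 (infinitely many primes exist), and take w = a^q ∈ L with |w| = q ≥ p.
By the pumping lemma, w = xyz with |xy| ≤ p and y is nonempty.
Then y = a^k for some k with 1 ≤ k ≤ p.
Since 1 ≤ k ≤ p, |xz| = q-k. Pump with i = q+1: |xy^{q+1}z| = (q-k)+(q+1)k = q+qk = q(1+k), which is composite (both factors ≥ 2). So xy^{q+1}z = a^{q(1+k)} ∉ L.
Contradiction. Therefore L is not regular.

a^{q(1+k)}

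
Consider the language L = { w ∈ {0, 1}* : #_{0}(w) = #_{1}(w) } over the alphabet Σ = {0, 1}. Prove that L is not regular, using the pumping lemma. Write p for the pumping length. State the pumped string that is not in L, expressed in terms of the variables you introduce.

0^{p+k} 1^p

Toward a contradiction, assume L is regular with pumping length p.
Choose w = 0^p 1^p ∈ L with |w| = 2p ≥ p.
Write w = xyz as guaranteed by the lemma, with |xy| ≤ p and |y| > 0.
Since the first p symbols of w are all 0's and |xy| ≤ p, y lies entirely in the leading 0-block: y = 0^k for some k with 1 ≤ k ≤ p.
Pump with i = 2: xy^2z = 0^{p+k} 1^p has p+k occurrences of 0 but only p of 1. Since k ≥ 1 the counts differ, so xy^2z ∉ L.
This is a contradiction; hence L is not regular.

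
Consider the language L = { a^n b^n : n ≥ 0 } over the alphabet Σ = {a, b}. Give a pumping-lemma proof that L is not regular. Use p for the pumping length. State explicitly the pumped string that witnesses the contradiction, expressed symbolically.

Assume L is regular. Let p be the pumping length given by the pumping lemma.
Let w = a^p b^p ∈ L; note |w| = 2p ≥ p.
By the pumping lemma, w = xyz with |xy| ≤ p and |y| > 0.
Because |xy| ≤ p and w begins with p copies of a, we have y = a^k with 1 ≤ k ≤ p.
Pump with i = 2: xy^2z = a^{p+k} b^p. For this to lie in L we would need p = p+k, which forces k = 0. But k ≥ 1, so xy^2z ∉ L.
Contradiction. Therefore L is not regular.

a^{p+k} b^p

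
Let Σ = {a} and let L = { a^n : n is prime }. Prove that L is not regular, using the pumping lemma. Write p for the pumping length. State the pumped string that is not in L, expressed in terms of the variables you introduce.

Suppose for contradiction that L is regular, and let p be the pumping length.
Let q be a prime with q ≥ p+2 (infinitely many primes exist), and take w = a^q ∈ L with |w| = q ≥ p.
Write w = xyz as guaranteed by the lemma, with |xy| ≤ p and |y| ≥ 1.
Then y = a^k for some k with 1 ≤ k ≤ p.
Since 1 ≤ k ≤ p, |xz| = q-k. Pump with i = q+1: |xy^{q+1}z| = (q-k)+(q+1)k = q+qk = q(1+k), which is composite (both factors ≥ 2). So xy^{q+1}z = a^{q(1+k)} ∉ L.
Contradiction. Therefore L is not regular.

a^{q(1+k)}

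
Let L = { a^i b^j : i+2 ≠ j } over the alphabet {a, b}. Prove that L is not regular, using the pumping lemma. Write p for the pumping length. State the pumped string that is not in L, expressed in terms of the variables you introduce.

a^{p+p!} b^{p+p!+2}

Assume L is regular; let p be its pumping constant.
Choose w = a^p b^{p+p!+2}. Since p ≠ (p+p!+2)-2 = p+p!, w ∈ L; and |w| ≥ p.
The pumping lemma gives a decomposition w = xyz where |xy| ≤ p and |y| > 0.
The first p characters of w are a's, so xy (and hence y) consists only of a's. Write y = a^k, 1 ≤ k ≤ p.
Since 1 ≤ k ≤ p, k divides p!; set t = 1 + p!/k. Then xy^t z has p + (p!/k)·k = p + p! copies of a. Now the a-count is p+p! and (b-count)-2 = (p+p!+2)-2 = p+p!, so i+2 ≠ j fails. So xy^t z = a^{p+p!} b^{p+p!+2} ∉ L.
This is a contradiction; hence L is not regular.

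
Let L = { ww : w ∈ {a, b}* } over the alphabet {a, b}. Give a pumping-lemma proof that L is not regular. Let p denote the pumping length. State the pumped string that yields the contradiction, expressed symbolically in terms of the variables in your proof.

Assume L is regular. Let p be the pumping length given by the pumping lemma.
Take w = a^p b^p a^p b^p = uu where u = a^pb^p; then w ∈ L and |w| = 4p ≥ p.
By the pumping lemma, w = xyz with |xy| ≤ p and y is nonempty.
The first p characters of w are a's, so xy (and hence y) consists only of a's. Write y = a^k, 1 ≤ k ≤ p.
Pump with i = 2: xy^2z = a^{p+k} b^p a^p b^p, of length 4p+k. Suppose this equals vv. The string starts with a and ends with b, so v does too; thus the boundary between the two copies of v is a b→a transition. There is exactly one such transition, at position 2p+k, so |v| = 2p+k and |vv| = 4p+2k ≠ 4p+k since k ≥ 1. So xy^2z ∉ L.
Contradiction. Therefore L is not regular.

a^{p+k} b^p a^p b^p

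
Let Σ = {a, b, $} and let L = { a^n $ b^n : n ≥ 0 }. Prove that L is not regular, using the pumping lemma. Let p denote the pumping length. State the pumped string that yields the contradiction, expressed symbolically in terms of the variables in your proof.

Assume L is regular; let p be its pumping constant.
Take w = a^p $ b^p ∈ L with |w| = 2p+1 ≥ p.
The pumping lemma gives a decomposition w = xyz where |xy| ≤ p and |y| > 0.
Since the first p symbols of w are all a's and |xy| ≤ p, y lies entirely in the leading a-block: y = a^k for some k with 1 ≤ k ≤ p.
Pump with i = 2: xy^2z = a^{p+k} $ b^p, which would require p+k = p. But k ≥ 1, so xy^2z ∉ L.
This is a contradiction; hence L is not regular.

a^{p+k} $ b^p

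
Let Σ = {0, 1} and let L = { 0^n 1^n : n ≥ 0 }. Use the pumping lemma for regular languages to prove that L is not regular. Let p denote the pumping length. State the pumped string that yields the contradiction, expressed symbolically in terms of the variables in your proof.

0^{p+k} 1^p

Toward a contradiction, assume L is regular with pumping length p.
Let w = 0^p 1^p ∈ L; note |w| = 2p ≥ p.
Write w = xyz as guaranteed by the lemma, with |xy| ≤ p and |y| > 0.
The first p characters of w are 0's, so xy (and hence y) consists only of 0's. Write y = 0^k, 1 ≤ k ≤ p.
Pump with i = 2: xy^2z = 0^{p+k} 1^p. For this to lie in L we would need p = p+k, which forces k = 0. But k ≥ 1, so xy^2z ∉ L.
Contradiction. Therefore L is not regular.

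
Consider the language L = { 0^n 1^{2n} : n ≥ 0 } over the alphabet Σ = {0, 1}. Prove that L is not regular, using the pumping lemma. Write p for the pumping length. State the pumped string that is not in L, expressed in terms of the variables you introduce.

0^{p+k} 1^{2p}

Suppose for contradiction that L is regular, and let p be the pumping length.
Choose w = 0^p 1^{2p}, which is in L with |w| = 3p ≥ p.
The pumping lemma gives a decomposition w = xyz where |xy| ≤ p and |y| > 0.
Since the first p symbols of w are all 0's and |xy| ≤ p, y lies entirely in the leading 0-block: y = 0^k for some k with 1 ≤ k ≤ p.
Pump with i = 2: xy^2z = 0^{p+k} 1^{2p}. For this to lie in L we would need 2p = 2(p+k), which forces k = 0. But k ≥ 1, so xy^2z ∉ L.
This contradicts the pumping lemma, so L is not regular.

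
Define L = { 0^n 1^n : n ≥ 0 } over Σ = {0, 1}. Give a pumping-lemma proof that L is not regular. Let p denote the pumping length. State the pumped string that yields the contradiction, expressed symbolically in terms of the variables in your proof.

0^{p+k} 1^p

Toward a contradiction, assume L is regular with pumping length p.
Choose w = 0^p 1^p, which is in L with |w| = 2p ≥ p.
By the pumping lemma, w = xyz with |xy| ≤ p and |y| > 0.
Since the first p symbols of w are all 0's and |xy| ≤ p, y lies entirely in the leading 0-block: y = 0^k for some k with 1 ≤ k ≤ p.
Pump with i = 2: xy^2z = 0^{p+k} 1^p. For this to lie in L we would need p = p+k, which forces k = 0. But k ≥ 1, so xy^2z ∉ L.
This is a contradiction; hence L is not regular.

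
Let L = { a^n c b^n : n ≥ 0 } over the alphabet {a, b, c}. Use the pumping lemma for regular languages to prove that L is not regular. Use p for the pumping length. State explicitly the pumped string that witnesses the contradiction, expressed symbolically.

Suppose for contradiction that L is regular, and let p be the pumping length.
Take w = a^p c b^p ∈ L with |w| = 2p+1 ≥ p.
The pumping lemma gives a decomposition w = xyz where |xy| ≤ p and |y| > 0.
The first p characters of w are a's, so xy (and hence y) consists only of a's. Write y = a^k, 1 ≤ k ≤ p.
Pump with i = 2: xy^2z = a^{p+k} c b^p, which would require p+k = p. But k ≥ 1, so xy^2z ∉ L.
This contradicts the pumping lemma, so L is not regular.

a^{p+k} c b^p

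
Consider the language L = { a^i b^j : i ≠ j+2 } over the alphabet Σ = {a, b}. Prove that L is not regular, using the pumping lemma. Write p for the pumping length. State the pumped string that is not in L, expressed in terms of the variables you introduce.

a^{p+p!} b^{p+p!-2}

Suppose for contradiction that L is regular, and let p be the pumping length.
Choose w = a^p b^{p+p!-2}. Since p ≠ (p+p!-2)+2 = p+p!, w ∈ L; and |w| ≥ p.
The pumping lemma gives a decomposition w = xyz where |xy| ≤ p and |y| > 0.
Because |xy| ≤ p and w begins with p copies of a, we have y = a^k with 1 ≤ k ≤ p.
Since 1 ≤ k ≤ p, k divides p!; set t = 1 + p!/k. Then xy^t z has p + (p!/k)·k = p + p! copies of a. Now the a-count is p+p! and (b-count)+2 = (p+p!-2)+2 = p+p!, so i ≠ j+2 fails. So xy^t z = a^{p+p!} b^{p+p!-2} ∉ L.
This contradicts the pumping lemma, so L is not regular.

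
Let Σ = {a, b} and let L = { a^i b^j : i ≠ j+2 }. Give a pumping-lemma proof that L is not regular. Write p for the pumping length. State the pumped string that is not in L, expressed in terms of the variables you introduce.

a^{p+p!} b^{p+p!-2}

Assume L is regular. Let p be the pumping length given by the pumping lemma.
Choose w = a^p b^{p+p!-2}. Since p ≠ (p+p!-2)+2 = p+p!, w ∈ L; and |w| ≥ p.
Write w = xyz as guaranteed by the lemma, with |xy| ≤ p and |y| ≥ 1.
The first p characters of w are a's, so xy (and hence y) consists only of a's. Write y = a^k, 1 ≤ k ≤ p.
Since 1 ≤ k ≤ p, k divides p!; set t = 1 + p!/k. Then xy^t z has p + (p!/k)·k = p + p! copies of a. Now the a-count is p+p! and (b-count)+2 = (p+p!-2)+2 = p+p!, so i ≠ j+2 fails. So xy^t z = a^{p+p!} b^{p+p!-2} ∉ L.
This contradicts the pumping lemma, so L is not regular.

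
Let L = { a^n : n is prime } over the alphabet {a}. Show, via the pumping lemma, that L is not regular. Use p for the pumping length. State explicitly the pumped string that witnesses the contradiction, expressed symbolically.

Suppose for contradiction that L is regular, and let p be the pumping length.
Let q be a prime with q ≥ p+2 (infinitely many primes exist), and take w = a^q ∈ L with |w| = q ≥ p.
By the pumping lemma, w = xyz with |xy| ≤ p and |y| ≥ 1.
Then y = a^k for some k with 1 ≤ k ≤ p.
Since 1 ≤ k ≤ p, |xz| = q-k. Pump with i = q+1: |xy^{q+1}z| = (q-k)+(q+1)k = q+qk = q(1+k), which is composite (both factors ≥ 2). So xy^{q+1}z = a^{q(1+k)} ∉ L.
This is a contradiction; hence L is not regular.

a^{q(1+k)}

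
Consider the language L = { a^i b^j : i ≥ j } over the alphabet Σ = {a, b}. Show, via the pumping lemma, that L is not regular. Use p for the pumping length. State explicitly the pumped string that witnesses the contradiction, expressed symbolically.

Assume L is regular; let p be its pumping constant.
Choose w = a^p b^p ∈ L, with |w| = 2p ≥ p.
Write w = xyz as guaranteed by the lemma, with |xy| ≤ p and y is nonempty.
The first p characters of w are a's, so xy (and hence y) consists only of a's. Write y = a^k, 1 ≤ k ≤ p.
Consider xy^0z = xz = a^{p-k} b^p. Since k ≥ 1, the a-count p-k is less than p, so i ≥ j fails; thus xz ∉ L.
This is a contradiction; hence L is not regular.

a^{p-k} b^p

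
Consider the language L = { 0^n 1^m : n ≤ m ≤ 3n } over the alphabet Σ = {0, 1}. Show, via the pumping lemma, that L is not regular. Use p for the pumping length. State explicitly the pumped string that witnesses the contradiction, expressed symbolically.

Assume L is regular; let p be its pumping constant.
Take w = 0^p 1^p ∈ L (since p ≤ p ≤ 3p), with |w| = 2p ≥ p.
The pumping lemma gives a decomposition w = xyz where |xy| ≤ p and |y| > 0.
The first p characters of w are 0's, so xy (and hence y) consists only of 0's. Write y = 0^k, 1 ≤ k ≤ p.
Pump with i = 2: xy^2z = 0^{p+k} 1^p. Now n = p+k > p = m, so the condition n ≤ m fails. Thus xy^2z ∉ L.
This contradicts the pumping lemma, so L is not regular.

0^{p+k} 1^p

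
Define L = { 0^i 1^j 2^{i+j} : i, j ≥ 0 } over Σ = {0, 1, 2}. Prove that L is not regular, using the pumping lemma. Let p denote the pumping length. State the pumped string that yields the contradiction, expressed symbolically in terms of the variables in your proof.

Assume L is regular; let p be its pumping constant.
Take w = 0^p 1^p 2^{2p} ∈ L (with i=j=p, i+j=2p), |w| = 4p ≥ p.
The pumping lemma gives a decomposition w = xyz where |xy| ≤ p and |y| > 0.
The first p characters of w are 0's, so xy (and hence y) consists only of 0's. Write y = 0^k, 1 ≤ k ≤ p.
Consider xy^2z = 0^{p+k} 1^p 2^{2p}. Now the 0- and 1-counts sum to 2p+k, but the 2-count is 2p ≠ 2p+k. So xy^2z ∉ L.
This is a contradiction; hence L is not regular.

0^{p+k} 1^p 2^{2p}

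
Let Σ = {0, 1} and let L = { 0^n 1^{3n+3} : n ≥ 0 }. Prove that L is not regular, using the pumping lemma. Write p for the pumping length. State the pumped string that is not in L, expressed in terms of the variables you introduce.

0^{p+k} 1^{3p+3}

Assume L is regular. Let p be the pumping length given by the pumping lemma.
Let w = 0^p 1^{3p+3} ∈ L; note |w| = 4p+3 ≥ p.
The pumping lemma gives a decomposition w = xyz where |xy| ≤ p and |y| ≥ 1.
Because |xy| ≤ p and w begins with p copies of 0, we have y = 0^k with 1 ≤ k ≤ p.
Pump with i = 2: xy^2z = 0^{p+k} 1^{3p+3}. For this to lie in L we would need 3p+3 = 3(p+k)+3, which forces k = 0. But k ≥ 1, so xy^2z ∉ L.
Contradiction. Therefore L is not regular.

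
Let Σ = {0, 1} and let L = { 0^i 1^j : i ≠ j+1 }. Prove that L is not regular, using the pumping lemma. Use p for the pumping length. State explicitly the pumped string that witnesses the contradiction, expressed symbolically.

Toward a contradiction, assume L is regular with pumping length p.
Choose w = 0^p 1^{p+p!-1}. Since p ≠ (p+p!-1)+1 = p+p!, w ∈ L; and |w| ≥ p.
By the pumping lemma, w = xyz with |xy| ≤ p and |y| > 0.
The first p characters of w are 0's, so xy (and hence y) consists only of 0's. Write y = 0^k, 1 ≤ k ≤ p.
Since 1 ≤ k ≤ p, k divides p!; set t = 1 + p!/k. Then xy^t z has p + (p!/k)·k = p + p! copies of 0. Now the 0-count is p+p! and (1-count)+1 = (p+p!-1)+1 = p+p!, so i ≠ j+1 fails. So xy^t z = 0^{p+p!} 1^{p+p!-1} ∉ L.
Contradiction. Therefore L is not regular.

0^{p+p!} 1^{p+p!-1}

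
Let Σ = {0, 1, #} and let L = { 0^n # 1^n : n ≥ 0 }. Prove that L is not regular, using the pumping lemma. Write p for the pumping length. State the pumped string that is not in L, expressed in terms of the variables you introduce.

0^{p+k} # 1^p

Assume L is regular. Let p be the pumping length given by the pumping lemma.
Take w = 0^p # 1^p ∈ L with |w| = 2p+1 ≥ p.
Write w = xyz as guaranteed by the lemma, with |xy| ≤ p and y is nonempty.
The first p characters of w are 0's, so xy (and hence y) consists only of 0's. Write y = 0^k, 1 ≤ k ≤ p.
Pump with i = 2: xy^2z = 0^{p+k} # 1^p, which would require p+k = p. But k ≥ 1, so xy^2z ∉ L.
Contradiction. Therefore L is not regular.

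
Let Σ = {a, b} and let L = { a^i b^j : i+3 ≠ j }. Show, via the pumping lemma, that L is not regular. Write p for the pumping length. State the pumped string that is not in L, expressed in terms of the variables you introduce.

Suppose for contradiction that L is regular, and let p be the pumping length.
Choose w = a^p b^{p+p!+3}. Since p ≠ (p+p!+3)-3 = p+p!, w ∈ L; and |w| ≥ p.
The pumping lemma gives a decomposition w = xyz where |xy| ≤ p and |y| > 0.
Because |xy| ≤ p and w begins with p copies of a, we have y = a^k with 1 ≤ k ≤ p.
Since 1 ≤ k ≤ p, k divides p!; set t = 1 + p!/k. Then xy^t z has p + (p!/k)·k = p + p! copies of a. Now the a-count is p+p! and (b-count)-3 = (p+p!+3)-3 = p+p!, so i+3 ≠ j fails. So xy^t z = a^{p+p!} b^{p+p!+3} ∉ L.
This is a contradiction; hence L is not regular.

a^{p+p!} b^{p+p!+3}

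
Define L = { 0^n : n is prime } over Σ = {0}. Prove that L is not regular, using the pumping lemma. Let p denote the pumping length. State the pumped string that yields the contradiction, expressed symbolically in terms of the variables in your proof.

Suppose for contradiction that L is regular, and let p be the pumping length.
Let q be a prime with q ≥ p+2 (infinitely many primes exist), and take w = 0^q ∈ L with |w| = q ≥ p.
By the pumping lemma, w = xyz with |xy| ≤ p and |y| ≥ 1.
Then y = 0^k for some k with 1 ≤ k ≤ p.
Since 1 ≤ k ≤ p, |xz| = q-k. Pump with i = q+1: |xy^{q+1}z| = (q-k)+(q+1)k = q+qk = q(1+k), which is composite (both factors ≥ 2). So xy^{q+1}z = 0^{q(1+k)} ∉ L.
This contradicts the pumping lemma, so L is not regular.

0^{q(1+k)}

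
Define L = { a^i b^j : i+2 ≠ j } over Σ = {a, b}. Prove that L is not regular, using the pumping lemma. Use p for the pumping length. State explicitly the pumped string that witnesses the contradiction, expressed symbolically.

Toward a contradiction, assume L is regular with pumping length p.
Choose w = a^p b^{p+p!+2}. Since p ≠ (p+p!+2)-2 = p+p!, w ∈ L; and |w| ≥ p.
By the pumping lemma, w = xyz with |xy| ≤ p and |y| ≥ 1.
Because |xy| ≤ p and w begins with p copies of a, we have y = a^k with 1 ≤ k ≤ p.
Since 1 ≤ k ≤ p, k divides p!; set t = 1 + p!/k. Then xy^t z has p + (p!/k)·k = p + p! copies of a. Now the a-count is p+p! and (b-count)-2 = (p+p!+2)-2 = p+p!, so i+2 ≠ j fails. So xy^t z = a^{p+p!} b^{p+p!+2} ∉ L.
Contradiction. Therefore L is not regular.

a^{p+p!} b^{p+p!+2}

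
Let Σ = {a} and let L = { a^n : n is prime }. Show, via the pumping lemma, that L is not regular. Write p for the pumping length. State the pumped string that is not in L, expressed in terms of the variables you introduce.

Assume L is regular; let p be its pumping constant.
Let q be a prime with q ≥ p+2 (infinitely many primes exist), and take w = a^q ∈ L with |w| = q ≥ p.
Write w = xyz as guaranteed by the lemma, with |xy| ≤ p and |y| > 0.
Then y = a^k for some k with 1 ≤ k ≤ p.
Since 1 ≤ k ≤ p, |xz| = q-k. Pump with i = q+1: |xy^{q+1}z| = (q-k)+(q+1)k = q+qk = q(1+k), which is composite (both factors ≥ 2). So xy^{q+1}z = a^{q(1+k)} ∉ L.
This is a contradiction; hence L is not regular.

a^{q(1+k)}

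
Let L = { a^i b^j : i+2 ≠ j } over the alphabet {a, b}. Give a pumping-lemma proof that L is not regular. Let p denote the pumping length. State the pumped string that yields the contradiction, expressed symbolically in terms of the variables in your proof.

a^{p+p!} b^{p+p!+2}

Toward a contradiction, assume L is regular with pumping length p.
Choose w = a^p b^{p+p!+2}. Since p ≠ (p+p!+2)-2 = p+p!, w ∈ L; and |w| ≥ p.
Write w = xyz as guaranteed by the lemma, with |xy| ≤ p and |y| ≥ 1.
Because |xy| ≤ p and w begins with p copies of a, we have y = a^k with 1 ≤ k ≤ p.
Since 1 ≤ k ≤ p, k divides p!; set t = 1 + p!/k. Then xy^t z has p + (p!/k)·k = p + p! copies of a. Now the a-count is p+p! and (b-count)-2 = (p+p!+2)-2 = p+p!, so i+2 ≠ j fails. So xy^t z = a^{p+p!} b^{p+p!+2} ∉ L.
This contradicts the pumping lemma, so L is not regular.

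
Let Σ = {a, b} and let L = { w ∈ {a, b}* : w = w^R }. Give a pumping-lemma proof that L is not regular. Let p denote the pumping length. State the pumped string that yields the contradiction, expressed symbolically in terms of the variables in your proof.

a^{p+k} b a^p

Toward a contradiction, assume L is regular with pumping length p.
Take w = a^p b a^p, a palindrome of length 2p+1 ≥ p.
By the pumping lemma, w = xyz with |xy| ≤ p and |y| > 0.
Since the first p symbols of w are all a's and |xy| ≤ p, y lies entirely in the leading a-block: y = a^k for some k with 1 ≤ k ≤ p.
Pump with i = 2: xy^2z = a^{p+k} b a^p. Its reverse is a^p b a^{p+k}, which differs from xy^2z since k ≥ 1. So xy^2z is not a palindrome and xy^2z ∉ L.
This is a contradiction; hence L is not regular.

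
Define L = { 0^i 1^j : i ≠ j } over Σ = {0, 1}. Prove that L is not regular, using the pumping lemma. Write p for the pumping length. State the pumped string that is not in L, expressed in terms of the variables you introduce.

0^{p+p!} 1^{p+p!}

Assume L is regular; let p be its pumping constant.
Choose w = 0^p 1^{p+p!}. Since p ≠ p+p!, w ∈ L; and |w| ≥ p.
By the pumping lemma, w = xyz with |xy| ≤ p and |y| ≥ 1.
Because |xy| ≤ p and w begins with p copies of 0, we have y = 0^k with 1 ≤ k ≤ p.
Since 1 ≤ k ≤ p, k divides p!; set t = 1 + p!/k. Then xy^t z has p + (p!/k)·k = p + p! copies of 0. Now the 0-count equals the 1-count, so i ≠ j fails. So xy^t z = 0^{p+p!} 1^{p+p!} ∉ L.
Contradiction. Therefore L is not regular.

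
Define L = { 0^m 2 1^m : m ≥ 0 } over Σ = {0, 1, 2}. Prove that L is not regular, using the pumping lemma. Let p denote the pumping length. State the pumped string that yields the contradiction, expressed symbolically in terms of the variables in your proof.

Assume L is regular. Let p be the pumping length given by the pumping lemma.
Take w = 0^p 2 1^p ∈ L with |w| = 2p+1 ≥ p.
Write w = xyz as guaranteed by the lemma, with |xy| ≤ p and |y| ≥ 1.
Since the first p symbols of w are all 0's and |xy| ≤ p, y lies entirely in the leading 0-block: y = 0^k for some k with 1 ≤ k ≤ p.
Pump with i = 2: xy^2z = 0^{p+k} 2 1^p, which would require p+k = p. But k ≥ 1, so xy^2z ∉ L.
This is a contradiction; hence L is not regular.

0^{p+k} 2 1^p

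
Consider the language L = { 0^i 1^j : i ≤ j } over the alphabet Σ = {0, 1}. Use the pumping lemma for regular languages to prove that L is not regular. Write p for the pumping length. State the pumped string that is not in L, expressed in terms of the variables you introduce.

Assume L is regular; let p be its pumping constant.
Choose w = 0^p 1^p ∈ L, with |w| = 2p ≥ p.
By the pumping lemma, w = xyz with |xy| ≤ p and |y| ≥ 1.
The first p characters of w are 0's, so xy (and hence y) consists only of 0's. Write y = 0^k, 1 ≤ k ≤ p.
Consider xy^2z = 0^{p+k} 1^p. Since k ≥ 1, the 0-count p+k exceeds the 1-count p, so i ≤ j fails; thus xy^2z ∉ L.
This is a contradiction; hence L is not regular.

0^{p+k} 1^p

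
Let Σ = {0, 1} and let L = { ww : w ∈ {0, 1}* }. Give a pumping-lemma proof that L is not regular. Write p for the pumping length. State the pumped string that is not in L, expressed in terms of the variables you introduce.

Suppose for contradiction that L is regular, and let p be the pumping length.
Take w = 0^p 1^p 0^p 1^p = uu where u = 0^p1^p; then w ∈ L and |w| = 4p ≥ p.
The pumping lemma gives a decomposition w = xyz where |xy| ≤ p and |y| > 0.
The first p characters of w are 0's, so xy (and hence y) consists only of 0's. Write y = 0^k, 1 ≤ k ≤ p.
Pump with i = 2: xy^2z = 0^{p+k} 1^p 0^p 1^p, of length 4p+k. Suppose this equals vv. The string starts with 0 and ends with 1, so v does too; thus the boundary between the two copies of v is a 1→0 transition. There is exactly one such transition, at position 2p+k, so |v| = 2p+k and |vv| = 4p+2k ≠ 4p+k since k ≥ 1. So xy^2z ∉ L.
This is a contradiction; hence L is not regular.

0^{p+k} 1^p 0^p 1^p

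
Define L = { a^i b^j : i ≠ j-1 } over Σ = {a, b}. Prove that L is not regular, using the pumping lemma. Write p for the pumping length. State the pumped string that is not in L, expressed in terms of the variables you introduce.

Toward a contradiction, assume L is regular with pumping length p.
Choose w = a^p b^{p+p!+1}. Since p ≠ (p+p!+1)-1 = p+p!, w ∈ L; and |w| ≥ p.
The pumping lemma gives a decomposition w = xyz where |xy| ≤ p and |y| > 0.
Since the first p symbols of w are all a's and |xy| ≤ p, y lies entirely in the leading a-block: y = a^k for some k with 1 ≤ k ≤ p.
Since 1 ≤ k ≤ p, k divides p!; set t = 1 + p!/k. Then xy^t z has p + (p!/k)·k = p + p! copies of a. Now the a-count is p+p! and (b-count)-1 = (p+p!+1)-1 = p+p!, so i ≠ j-1 fails. So xy^t z = a^{p+p!} b^{p+p!+1} ∉ L.
Contradiction. Therefore L is not regular.

a^{p+p!} b^{p+p!+1}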